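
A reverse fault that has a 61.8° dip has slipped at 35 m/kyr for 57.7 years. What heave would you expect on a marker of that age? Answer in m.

dip-slip = rate × time = 35 m/kyr × 57.7 years = 2.020 m
heave = dip-slip × cos(dip) = 2.020 × cos(61.8°) = 0.954 m

0.954 m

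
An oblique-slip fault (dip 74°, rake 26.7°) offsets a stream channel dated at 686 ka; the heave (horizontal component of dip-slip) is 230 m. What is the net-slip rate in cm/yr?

dip-slip = heave / cos(dip) = 230 / cos(74°) = 834.4 m
net slip = dip-slip / sin(rake) = 834.4 / sin(26.7°) = 1857 m
rate = 1857 m / 686 ka = 0.00271 m/yr = 0.271 cm/yr

0.271 cm/yr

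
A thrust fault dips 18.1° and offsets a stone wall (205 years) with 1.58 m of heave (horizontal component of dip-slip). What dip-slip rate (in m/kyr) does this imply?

dip-slip = heave / cos(dip) = 1.58 m / cos(18.1°) = 1.662 m
rate = 1.662 m / 205 years = 0.00811 m/yr = 8.11 m/kyr

8.11 m/kyr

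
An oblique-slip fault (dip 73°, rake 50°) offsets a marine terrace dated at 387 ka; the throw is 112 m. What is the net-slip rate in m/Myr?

dip-slip = throw / sin(dip) = 112 / sin(73°) = 117.1 m
net slip = dip-slip / sin(rake) = 117.1 / sin(50°) = 152.9 m
rate = 152.9 m / 387 ka = 0.000395 m/yr = 395 m/Myr

395 m/Myr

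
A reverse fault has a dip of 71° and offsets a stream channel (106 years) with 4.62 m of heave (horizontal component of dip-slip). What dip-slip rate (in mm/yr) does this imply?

134 mm/yr

dip-slip = heave / cos(dip) = 4.62 m / cos(71°) = 14.19 m
rate = 14.19 m / 106 years = 0.134 m/yr = 134 mm/yr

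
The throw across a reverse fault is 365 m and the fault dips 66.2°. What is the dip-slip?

dip-slip = throw / sin(dip) = 365 / sin(66.2°) = 399 m

399 m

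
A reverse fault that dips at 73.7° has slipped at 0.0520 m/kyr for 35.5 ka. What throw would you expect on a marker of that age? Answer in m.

dip-slip = rate × time = 0.0520 m/kyr × 35.5 ka = 1.846 m
throw = dip-slip × sin(dip) = 1.846 × sin(73.7°) = 1.77 m

1.77 m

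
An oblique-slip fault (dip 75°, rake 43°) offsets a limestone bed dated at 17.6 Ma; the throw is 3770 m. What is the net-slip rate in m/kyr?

dip-slip = throw / sin(dip) = 3770 / sin(75°) = 3903 m
net slip = dip-slip / sin(rake) = 3903 / sin(43°) = 5723 m
rate = 5723 m / 17.6 Ma = 0.000325 m/yr = 0.325 m/kyr

0.325 m/kyr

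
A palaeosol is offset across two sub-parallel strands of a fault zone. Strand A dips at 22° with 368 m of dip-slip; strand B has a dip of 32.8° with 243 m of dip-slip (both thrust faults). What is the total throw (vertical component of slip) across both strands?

269 m

throw_A = 368 × sin(22°) = 137.9 m
throw_B = 243 × sin(32.8°) = 131.6 m
total = 137.9 + 131.6 = 269 m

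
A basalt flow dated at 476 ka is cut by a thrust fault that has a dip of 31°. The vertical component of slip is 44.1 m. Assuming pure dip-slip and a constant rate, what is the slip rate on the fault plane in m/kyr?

0.180 m/kyr

dip-slip = throw / sin(dip) = 44.1 m / sin(31°) = 85.62 m
rate = 85.62 m / 476 ka = 0.000180 m/yr = 0.180 m/kyr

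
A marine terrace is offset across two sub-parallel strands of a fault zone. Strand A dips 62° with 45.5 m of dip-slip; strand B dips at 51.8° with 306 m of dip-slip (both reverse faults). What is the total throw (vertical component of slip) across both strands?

281 m

throw_A = 45.5 × sin(62°) = 40.17 m
throw_B = 306 × sin(51.8°) = 240.5 m
total = 40.17 + 240.5 = 281 m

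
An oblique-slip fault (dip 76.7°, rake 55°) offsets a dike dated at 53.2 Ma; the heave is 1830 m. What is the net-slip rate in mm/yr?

dip-slip = heave / cos(dip) = 1830 / cos(76.7°) = 7955 m
net slip = dip-slip / sin(rake) = 7955 / sin(55°) = 9711 m
rate = 9711 m / 53.2 Ma = 0.000183 m/yr = 0.183 mm/yr

0.183 mm/yr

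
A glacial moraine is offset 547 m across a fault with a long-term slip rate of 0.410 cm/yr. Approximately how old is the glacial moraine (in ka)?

age = offset / rate = 547 m / (0.410 cm/yr) = 133000 yr = 133 ka

133 ka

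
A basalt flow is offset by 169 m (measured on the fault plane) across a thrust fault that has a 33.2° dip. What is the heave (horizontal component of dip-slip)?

heave = dip-slip × cos(dip) = 169 m × cos(33.2°) = 141 m

141 m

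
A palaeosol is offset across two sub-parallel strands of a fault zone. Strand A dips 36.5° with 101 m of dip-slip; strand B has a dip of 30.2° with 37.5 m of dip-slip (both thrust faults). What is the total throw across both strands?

78.9 m

throw_A = 101 × sin(36.5°) = 60.08 m
throw_B = 37.5 × sin(30.2°) = 18.86 m
total = 60.08 + 18.86 = 78.9 m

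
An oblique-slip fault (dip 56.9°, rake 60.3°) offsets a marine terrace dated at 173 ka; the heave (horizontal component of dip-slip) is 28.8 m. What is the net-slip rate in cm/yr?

0.0351 cm/yr

dip-slip = heave / cos(dip) = 28.8 / cos(56.9°) = 52.74 m
net slip = dip-slip / sin(rake) = 52.74 / sin(60.3°) = 60.71 m
rate = 60.71 m / 173 ka = 0.000351 m/yr = 0.0351 cm/yr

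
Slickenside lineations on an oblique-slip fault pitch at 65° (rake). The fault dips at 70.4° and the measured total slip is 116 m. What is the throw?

dip-slip = net slip × sin(rake) = 116 m × sin(65°) = 105.1 m
throw = dip-slip × sin(dip) = 105.1 × sin(70.4°) = 99 m

99 m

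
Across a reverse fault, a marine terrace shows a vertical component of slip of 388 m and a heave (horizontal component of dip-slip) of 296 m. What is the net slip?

net slip = √(throw² + heave²) = √(388² + 296²) = 488 m

488 m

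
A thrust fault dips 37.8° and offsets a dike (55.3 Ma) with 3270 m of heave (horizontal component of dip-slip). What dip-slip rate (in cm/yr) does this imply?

dip-slip = heave / cos(dip) = 3270 m / cos(37.8°) = 4138 m
rate = 4138 m / 55.3 Ma = 0.0000748 m/yr = 0.00748 cm/yr

0.00748 cm/yr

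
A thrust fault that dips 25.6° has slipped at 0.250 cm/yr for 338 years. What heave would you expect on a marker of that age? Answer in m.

0.762 m

dip-slip = rate × time = 0.250 cm/yr × 338 years = 0.8450 m
heave = dip-slip × cos(dip) = 0.8450 × cos(25.6°) = 0.762 m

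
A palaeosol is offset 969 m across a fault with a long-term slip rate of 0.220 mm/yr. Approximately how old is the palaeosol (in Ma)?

age = offset / rate = 969 m / (0.220 mm/yr) = 4.4e+06 yr = 4.40 Ma

4.40 Ma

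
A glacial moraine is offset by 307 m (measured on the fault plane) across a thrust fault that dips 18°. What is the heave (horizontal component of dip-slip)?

292 m

heave = dip-slip × cos(dip) = 307 m × cos(18°) = 292 m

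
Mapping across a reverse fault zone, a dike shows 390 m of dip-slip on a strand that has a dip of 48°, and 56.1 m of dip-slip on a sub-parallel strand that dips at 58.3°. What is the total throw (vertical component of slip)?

throw_A = 390 × sin(48°) = 289.8 m
throw_B = 56.1 × sin(58.3°) = 47.73 m
total = 289.8 + 47.73 = 338 m

338 m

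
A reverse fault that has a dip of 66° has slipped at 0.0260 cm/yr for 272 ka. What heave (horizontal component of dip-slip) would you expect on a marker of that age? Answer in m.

28.8 m

dip-slip = rate × time = 0.0260 cm/yr × 272 ka = 70.72 m
heave = dip-slip × cos(dip) = 70.72 × cos(66°) = 28.8 m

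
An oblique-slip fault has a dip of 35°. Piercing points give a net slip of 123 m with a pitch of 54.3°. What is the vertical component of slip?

57.3 m

dip-slip = net slip × sin(rake) = 123 m × sin(54.3°) = 99.89 m
throw = dip-slip × sin(dip) = 99.89 × sin(35°) = 57.3 m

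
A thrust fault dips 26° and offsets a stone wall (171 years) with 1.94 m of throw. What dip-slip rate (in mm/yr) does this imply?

dip-slip = throw / sin(dip) = 1.94 m / sin(26°) = 4.425 m
rate = 4.425 m / 171 years = 0.0259 m/yr = 25.9 mm/yr

25.9 mm/yr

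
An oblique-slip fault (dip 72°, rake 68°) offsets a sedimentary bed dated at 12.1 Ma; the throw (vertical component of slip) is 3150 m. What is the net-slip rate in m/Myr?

295 m/Myr

dip-slip = throw / sin(dip) = 3150 / sin(72°) = 3312 m
net slip = dip-slip / sin(rake) = 3312 / sin(68°) = 3572 m
rate = 3572 m / 12.1 Ma = 0.000295 m/yr = 295 m/Myr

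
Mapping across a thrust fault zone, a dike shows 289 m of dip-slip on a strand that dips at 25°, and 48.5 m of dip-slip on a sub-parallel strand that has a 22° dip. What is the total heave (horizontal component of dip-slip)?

heave_A = 289 × cos(25°) = 261.9 m
heave_B = 48.5 × cos(22°) = 44.97 m
total = 261.9 + 44.97 = 307 m

307 m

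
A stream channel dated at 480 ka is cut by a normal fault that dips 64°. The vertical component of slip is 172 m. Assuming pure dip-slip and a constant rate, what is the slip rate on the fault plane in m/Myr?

399 m/Myr

dip-slip = throw / sin(dip) = 172 m / sin(64°) = 191.4 m
rate = 191.4 m / 480 ka = 0.000399 m/yr = 399 m/Myr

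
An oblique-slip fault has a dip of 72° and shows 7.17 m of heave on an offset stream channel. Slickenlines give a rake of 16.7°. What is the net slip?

dip-slip = heave / cos(dip) = 7.17 / cos(72°) = 23.20 m
net slip = dip-slip / sin(rake) = 23.20 / sin(16.7°) = 80.7 m

80.7 m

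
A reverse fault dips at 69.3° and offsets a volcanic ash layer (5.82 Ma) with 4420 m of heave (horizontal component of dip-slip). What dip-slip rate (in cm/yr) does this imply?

dip-slip = heave / cos(dip) = 4420 m / cos(69.3°) = 12500 m
rate = 12500 m / 5.82 Ma = 0.00215 m/yr = 0.215 cm/yr

0.215 cm/yr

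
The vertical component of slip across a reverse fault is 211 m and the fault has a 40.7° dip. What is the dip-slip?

324 m

dip-slip = throw / sin(dip) = 211 / sin(40.7°) = 324 m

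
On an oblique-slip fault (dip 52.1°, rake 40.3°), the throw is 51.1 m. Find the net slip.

100 m

dip-slip = throw / sin(dip) = 51.1 / sin(52.1°) = 64.76 m
net slip = dip-slip / sin(rake) = 64.76 / sin(40.3°) = 100 m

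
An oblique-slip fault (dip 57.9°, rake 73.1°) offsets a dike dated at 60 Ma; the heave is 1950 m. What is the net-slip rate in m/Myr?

dip-slip = heave / cos(dip) = 1950 / cos(57.9°) = 3670 m
net slip = dip-slip / sin(rake) = 3670 / sin(73.1°) = 3835 m
rate = 3835 m / 60 Ma = 0.0000639 m/yr = 63.9 m/Myr

63.9 m/Myr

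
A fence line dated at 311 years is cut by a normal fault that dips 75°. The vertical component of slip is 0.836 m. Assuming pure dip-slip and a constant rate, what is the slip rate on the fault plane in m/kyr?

2.78 m/kyr

dip-slip = throw / sin(dip) = 0.836 m / sin(75°) = 0.8655 m
rate = 0.8655 m / 311 years = 0.00278 m/yr = 2.78 m/kyr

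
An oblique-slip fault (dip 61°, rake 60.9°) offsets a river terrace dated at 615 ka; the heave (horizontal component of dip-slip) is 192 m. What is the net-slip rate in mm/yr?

0.737 mm/yr

dip-slip = heave / cos(dip) = 192 / cos(61°) = 396 m
net slip = dip-slip / sin(rake) = 396 / sin(60.9°) = 453.2 m
rate = 453.2 m / 615 ka = 0.000737 m/yr = 0.737 mm/yr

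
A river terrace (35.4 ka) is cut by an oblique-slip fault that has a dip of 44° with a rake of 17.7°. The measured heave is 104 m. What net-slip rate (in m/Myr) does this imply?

dip-slip = heave / cos(dip) = 104 / cos(44°) = 144.6 m
net slip = dip-slip / sin(rake) = 144.6 / sin(17.7°) = 475.5 m
rate = 475.5 m / 35.4 ka = 0.0134 m/yr = 13400 m/Myr

13400 m/Myr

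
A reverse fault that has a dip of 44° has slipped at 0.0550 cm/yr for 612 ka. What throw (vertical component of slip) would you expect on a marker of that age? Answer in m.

234 m

dip-slip = rate × time = 0.0550 cm/yr × 612 ka = 336.6 m
throw = dip-slip × sin(dip) = 336.6 × sin(44°) = 234 m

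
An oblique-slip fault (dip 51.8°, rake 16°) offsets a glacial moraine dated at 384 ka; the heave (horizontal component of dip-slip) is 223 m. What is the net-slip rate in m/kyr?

3.41 m/kyr

dip-slip = heave / cos(dip) = 223 / cos(51.8°) = 360.6 m
net slip = dip-slip / sin(rake) = 360.6 / sin(16°) = 1308 m
rate = 1308 m / 384 ka = 0.00341 m/yr = 3.41 m/kyr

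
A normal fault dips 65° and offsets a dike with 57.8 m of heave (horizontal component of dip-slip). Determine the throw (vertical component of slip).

throw = heave × tan(dip) = 57.8 × tan(65°) = 124 m

124 m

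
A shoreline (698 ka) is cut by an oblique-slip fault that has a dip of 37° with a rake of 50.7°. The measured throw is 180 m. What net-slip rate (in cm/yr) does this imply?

0.0554 cm/yr

dip-slip = throw / sin(dip) = 180 / sin(37°) = 299.1 m
net slip = dip-slip / sin(rake) = 299.1 / sin(50.7°) = 386.5 m
rate = 386.5 m / 698 ka = 0.000554 m/yr = 0.0554 cm/yr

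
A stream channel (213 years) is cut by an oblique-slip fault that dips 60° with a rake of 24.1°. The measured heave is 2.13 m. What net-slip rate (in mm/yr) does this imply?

49 mm/yr

dip-slip = heave / cos(dip) = 2.13 / cos(60°) = 4.260 m
net slip = dip-slip / sin(rake) = 4.260 / sin(24.1°) = 10.43 m
rate = 10.43 m / 213 years = 0.0490 m/yr = 49 mm/yr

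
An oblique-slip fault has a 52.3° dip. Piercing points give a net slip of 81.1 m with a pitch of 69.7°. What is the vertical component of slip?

60.2 m

dip-slip = net slip × sin(rake) = 81.1 m × sin(69.7°) = 76.06 m
throw = dip-slip × sin(dip) = 76.06 × sin(52.3°) = 60.2 m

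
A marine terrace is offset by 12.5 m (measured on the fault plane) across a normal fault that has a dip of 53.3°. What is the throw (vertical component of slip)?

throw = dip-slip × sin(dip) = 12.5 m × sin(53.3°) = 10 m

10 m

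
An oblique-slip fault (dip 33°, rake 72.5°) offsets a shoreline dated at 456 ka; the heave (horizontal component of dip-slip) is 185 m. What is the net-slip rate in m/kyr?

0.507 m/kyr

dip-slip = heave / cos(dip) = 185 / cos(33°) = 220.6 m
net slip = dip-slip / sin(rake) = 220.6 / sin(72.5°) = 231.3 m
rate = 231.3 m / 456 ka = 0.000507 m/yr = 0.507 m/kyr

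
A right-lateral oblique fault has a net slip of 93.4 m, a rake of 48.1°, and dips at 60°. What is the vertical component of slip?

60.2 m

dip-slip = net slip × sin(rake) = 93.4 m × sin(48.1°) = 69.52 m
throw = dip-slip × sin(dip) = 69.52 × sin(60°) = 60.2 m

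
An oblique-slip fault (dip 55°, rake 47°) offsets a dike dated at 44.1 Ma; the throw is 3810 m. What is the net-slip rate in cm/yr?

dip-slip = throw / sin(dip) = 3810 / sin(55°) = 4651 m
net slip = dip-slip / sin(rake) = 4651 / sin(47°) = 6360 m
rate = 6360 m / 44.1 Ma = 0.000144 m/yr = 0.0144 cm/yr

0.0144 cm/yr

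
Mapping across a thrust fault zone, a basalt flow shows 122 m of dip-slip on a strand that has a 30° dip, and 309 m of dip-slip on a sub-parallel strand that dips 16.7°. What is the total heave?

402 m

heave_A = 122 × cos(30°) = 105.7 m
heave_B = 309 × cos(16.7°) = 296 m
total = 105.7 + 296 = 402 m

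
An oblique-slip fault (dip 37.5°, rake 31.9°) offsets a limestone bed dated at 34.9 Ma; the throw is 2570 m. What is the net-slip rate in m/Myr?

dip-slip = throw / sin(dip) = 2570 / sin(37.5°) = 4222 m
net slip = dip-slip / sin(rake) = 4222 / sin(31.9°) = 7989 m
rate = 7989 m / 34.9 Ma = 0.000229 m/yr = 229 m/Myr

229 m/Myr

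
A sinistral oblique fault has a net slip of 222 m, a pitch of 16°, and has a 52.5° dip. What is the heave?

dip-slip = net slip × sin(rake) = 222 m × sin(16°) = 61.19 m
heave = dip-slip × cos(dip) = 61.19 × cos(52.5°) = 37.3 m

37.3 m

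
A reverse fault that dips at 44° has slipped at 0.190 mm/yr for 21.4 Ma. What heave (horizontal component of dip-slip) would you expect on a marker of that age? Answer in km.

dip-slip = rate × time = 0.190 mm/yr × 21.4 Ma = 4066 m
heave = dip-slip × cos(dip) = 4066 × cos(44°) = 2920 m = 2.92 km

2.92 km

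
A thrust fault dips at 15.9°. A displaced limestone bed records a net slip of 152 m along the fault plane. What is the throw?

throw = dip-slip × sin(dip) = 152 m × sin(15.9°) = 41.6 m

41.6 m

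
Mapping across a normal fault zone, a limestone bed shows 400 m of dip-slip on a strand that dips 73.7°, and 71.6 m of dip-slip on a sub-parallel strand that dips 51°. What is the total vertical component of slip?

440 m

throw_A = 400 × sin(73.7°) = 383.9 m
throw_B = 71.6 × sin(51°) = 55.64 m
total = 383.9 + 55.64 = 440 m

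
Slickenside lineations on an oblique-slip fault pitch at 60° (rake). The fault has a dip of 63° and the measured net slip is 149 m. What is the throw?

dip-slip = net slip × sin(rake) = 149 m × sin(60°) = 129 m
throw = dip-slip × sin(dip) = 129 × sin(63°) = 115 m

115 m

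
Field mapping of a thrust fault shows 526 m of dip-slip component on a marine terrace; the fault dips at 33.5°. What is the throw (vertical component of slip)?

290 m

throw = dip-slip × sin(dip) = 526 m × sin(33.5°) = 290 m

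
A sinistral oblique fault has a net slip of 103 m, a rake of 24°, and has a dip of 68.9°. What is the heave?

dip-slip = net slip × sin(rake) = 103 m × sin(24°) = 41.89 m
heave = dip-slip × cos(dip) = 41.89 × cos(68.9°) = 15.1 m

15.1 m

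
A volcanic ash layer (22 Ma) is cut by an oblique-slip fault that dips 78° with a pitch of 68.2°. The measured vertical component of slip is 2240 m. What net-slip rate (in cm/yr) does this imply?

dip-slip = throw / sin(dip) = 2240 / sin(78°) = 2290 m
net slip = dip-slip / sin(rake) = 2290 / sin(68.2°) = 2466 m
rate = 2466 m / 22 Ma = 0.000112 m/yr = 0.0112 cm/yr

0.0112 cm/yr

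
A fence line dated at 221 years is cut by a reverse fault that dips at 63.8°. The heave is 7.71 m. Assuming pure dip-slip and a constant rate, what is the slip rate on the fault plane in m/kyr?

dip-slip = heave / cos(dip) = 7.71 m / cos(63.8°) = 17.46 m
rate = 17.46 m / 221 years = 0.0790 m/yr = 79 m/kyr

79 m/kyr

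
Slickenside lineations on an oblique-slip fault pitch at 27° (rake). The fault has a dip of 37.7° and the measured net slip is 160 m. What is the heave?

dip-slip = net slip × sin(rake) = 160 m × sin(27°) = 72.64 m
heave = dip-slip × cos(dip) = 72.64 × cos(37.7°) = 57.5 m

57.5 m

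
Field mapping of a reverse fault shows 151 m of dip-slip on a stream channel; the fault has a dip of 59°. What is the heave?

heave = dip-slip × cos(dip) = 151 m × cos(59°) = 77.8 m

77.8 m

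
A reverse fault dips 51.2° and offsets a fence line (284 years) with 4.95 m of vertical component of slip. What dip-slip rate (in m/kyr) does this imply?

dip-slip = throw / sin(dip) = 4.95 m / sin(51.2°) = 6.352 m
rate = 6.352 m / 284 years = 0.0224 m/yr = 22.4 m/kyr

22.4 m/kyr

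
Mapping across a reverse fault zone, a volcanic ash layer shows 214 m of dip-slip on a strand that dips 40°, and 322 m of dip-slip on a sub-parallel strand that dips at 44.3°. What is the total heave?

394 m

heave_A = 214 × cos(40°) = 163.9 m
heave_B = 322 × cos(44.3°) = 230.5 m
total = 163.9 + 230.5 = 394 m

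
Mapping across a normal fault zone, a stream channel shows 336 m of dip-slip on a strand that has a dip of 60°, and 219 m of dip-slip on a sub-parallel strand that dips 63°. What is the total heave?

heave_A = 336 × cos(60°) = 168 m
heave_B = 219 × cos(63°) = 99.42 m
total = 168 + 99.42 = 267 m

267 m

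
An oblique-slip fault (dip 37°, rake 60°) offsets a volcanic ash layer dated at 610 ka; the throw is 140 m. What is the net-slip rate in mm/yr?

0.440 mm/yr

dip-slip = throw / sin(dip) = 140 / sin(37°) = 232.6 m
net slip = dip-slip / sin(rake) = 232.6 / sin(60°) = 268.6 m
rate = 268.6 m / 610 ka = 0.000440 m/yr = 0.440 mm/yr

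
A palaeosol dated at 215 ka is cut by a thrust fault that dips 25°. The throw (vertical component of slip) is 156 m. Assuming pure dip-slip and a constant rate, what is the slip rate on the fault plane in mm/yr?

dip-slip = throw / sin(dip) = 156 m / sin(25°) = 369.1 m
rate = 369.1 m / 215 ka = 0.00172 m/yr = 1.72 mm/yr

1.72 mm/yr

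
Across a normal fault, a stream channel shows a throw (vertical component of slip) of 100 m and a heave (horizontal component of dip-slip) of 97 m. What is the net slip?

139 m

net slip = √(throw² + heave²) = √(100² + 97²) = 139 m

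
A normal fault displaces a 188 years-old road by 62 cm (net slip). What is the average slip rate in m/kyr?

3.30 m/kyr

rate = 62 cm / 188 years = 0.00330 m/yr = 3.30 m/kyr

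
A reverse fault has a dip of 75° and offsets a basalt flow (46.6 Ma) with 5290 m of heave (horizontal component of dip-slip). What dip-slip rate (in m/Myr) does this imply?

dip-slip = heave / cos(dip) = 5290 m / cos(75°) = 20440 m
rate = 20440 m / 46.6 Ma = 0.000439 m/yr = 439 m/Myr

439 m/Myr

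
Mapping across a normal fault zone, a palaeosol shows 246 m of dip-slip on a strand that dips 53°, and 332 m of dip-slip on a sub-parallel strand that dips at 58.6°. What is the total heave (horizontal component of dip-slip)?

heave_A = 246 × cos(53°) = 148 m
heave_B = 332 × cos(58.6°) = 173 m
total = 148 + 173 = 321 m

321 m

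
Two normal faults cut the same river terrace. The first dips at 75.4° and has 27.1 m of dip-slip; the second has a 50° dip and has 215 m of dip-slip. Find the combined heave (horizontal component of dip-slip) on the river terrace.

heave_A = 27.1 × cos(75.4°) = 6.831 m
heave_B = 215 × cos(50°) = 138.2 m
total = 6.831 + 138.2 = 145 m

145 m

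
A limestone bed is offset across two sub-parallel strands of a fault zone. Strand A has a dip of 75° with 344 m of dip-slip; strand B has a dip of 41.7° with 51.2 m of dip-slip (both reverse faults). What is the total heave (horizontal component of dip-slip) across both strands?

heave_A = 344 × cos(75°) = 89.03 m
heave_B = 51.2 × cos(41.7°) = 38.23 m
total = 89.03 + 38.23 = 127 m

127 m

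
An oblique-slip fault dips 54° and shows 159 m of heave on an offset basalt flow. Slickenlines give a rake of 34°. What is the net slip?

484 m

dip-slip = heave / cos(dip) = 159 / cos(54°) = 270.5 m
net slip = dip-slip / sin(rake) = 270.5 / sin(34°) = 484 m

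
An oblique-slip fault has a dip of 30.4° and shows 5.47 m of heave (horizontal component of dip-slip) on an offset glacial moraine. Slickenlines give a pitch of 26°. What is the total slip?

dip-slip = heave / cos(dip) = 5.47 / cos(30.4°) = 6.342 m
net slip = dip-slip / sin(rake) = 6.342 / sin(26°) = 14.5 m

14.5 m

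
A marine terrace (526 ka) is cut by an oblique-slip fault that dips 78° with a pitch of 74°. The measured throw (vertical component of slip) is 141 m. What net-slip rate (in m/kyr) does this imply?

0.285 m/kyr

dip-slip = throw / sin(dip) = 141 / sin(78°) = 144.2 m
net slip = dip-slip / sin(rake) = 144.2 / sin(74°) = 150 m
rate = 150 m / 526 ka = 0.000285 m/yr = 0.285 m/kyr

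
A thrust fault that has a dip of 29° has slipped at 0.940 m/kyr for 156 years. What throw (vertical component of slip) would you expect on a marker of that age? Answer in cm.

7.11 cm

dip-slip = rate × time = 0.940 m/kyr × 156 years = 0.1466 m
throw = dip-slip × sin(dip) = 0.1466 × sin(29°) = 0.0711 m = 7.11 cm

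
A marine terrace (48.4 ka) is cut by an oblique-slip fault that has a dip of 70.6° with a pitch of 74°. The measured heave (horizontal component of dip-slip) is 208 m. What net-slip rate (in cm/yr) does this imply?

1.35 cm/yr

dip-slip = heave / cos(dip) = 208 / cos(70.6°) = 626.2 m
net slip = dip-slip / sin(rake) = 626.2 / sin(74°) = 651.4 m
rate = 651.4 m / 48.4 ka = 0.0135 m/yr = 1.35 cm/yr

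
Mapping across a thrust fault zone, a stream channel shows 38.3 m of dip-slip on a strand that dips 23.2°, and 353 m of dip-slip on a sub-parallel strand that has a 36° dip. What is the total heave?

321 m

heave_A = 38.3 × cos(23.2°) = 35.20 m
heave_B = 353 × cos(36°) = 285.6 m
total = 35.20 + 285.6 = 321 m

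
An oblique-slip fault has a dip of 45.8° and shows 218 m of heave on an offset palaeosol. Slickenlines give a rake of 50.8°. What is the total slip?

404 m

dip-slip = heave / cos(dip) = 218 / cos(45.8°) = 312.7 m
net slip = dip-slip / sin(rake) = 312.7 / sin(50.8°) = 404 m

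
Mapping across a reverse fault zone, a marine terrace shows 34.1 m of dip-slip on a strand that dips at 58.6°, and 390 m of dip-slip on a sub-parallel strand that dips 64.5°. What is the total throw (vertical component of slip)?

throw_A = 34.1 × sin(58.6°) = 29.11 m
throw_B = 390 × sin(64.5°) = 352 m
total = 29.11 + 352 = 381 m

381 m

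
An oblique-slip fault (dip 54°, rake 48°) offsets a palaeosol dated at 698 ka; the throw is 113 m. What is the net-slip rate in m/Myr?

dip-slip = throw / sin(dip) = 113 / sin(54°) = 139.7 m
net slip = dip-slip / sin(rake) = 139.7 / sin(48°) = 188 m
rate = 188 m / 698 ka = 0.000269 m/yr = 269 m/Myr

269 m/Myr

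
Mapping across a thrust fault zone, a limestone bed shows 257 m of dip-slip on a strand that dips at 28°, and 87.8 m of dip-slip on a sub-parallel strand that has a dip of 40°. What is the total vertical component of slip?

throw_A = 257 × sin(28°) = 120.7 m
throw_B = 87.8 × sin(40°) = 56.44 m
total = 120.7 + 56.44 = 177 m

177 m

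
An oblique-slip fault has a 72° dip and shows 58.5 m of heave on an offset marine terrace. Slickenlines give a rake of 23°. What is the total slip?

dip-slip = heave / cos(dip) = 58.5 / cos(72°) = 189.3 m
net slip = dip-slip / sin(rake) = 189.3 / sin(23°) = 485 m

485 m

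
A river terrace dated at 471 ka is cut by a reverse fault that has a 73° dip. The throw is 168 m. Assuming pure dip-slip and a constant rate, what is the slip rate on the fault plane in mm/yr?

dip-slip = throw / sin(dip) = 168 m / sin(73°) = 175.7 m
rate = 175.7 m / 471 ka = 0.000373 m/yr = 0.373 mm/yr

0.373 mm/yr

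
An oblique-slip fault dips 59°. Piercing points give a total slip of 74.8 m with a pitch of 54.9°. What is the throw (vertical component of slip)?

dip-slip = net slip × sin(rake) = 74.8 m × sin(54.9°) = 61.20 m
throw = dip-slip × sin(dip) = 61.20 × sin(59°) = 52.5 m

52.5 m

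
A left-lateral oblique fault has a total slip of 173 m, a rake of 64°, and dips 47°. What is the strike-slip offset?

75.8 m

strike-slip = net slip × cos(rake) = 173 m × cos(64°) = 75.8 m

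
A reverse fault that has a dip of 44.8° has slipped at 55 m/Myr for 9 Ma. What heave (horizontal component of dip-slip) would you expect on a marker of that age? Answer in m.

dip-slip = rate × time = 55 m/Myr × 9 Ma = 495 m
heave = dip-slip × cos(dip) = 495 × cos(44.8°) = 351 m

351 m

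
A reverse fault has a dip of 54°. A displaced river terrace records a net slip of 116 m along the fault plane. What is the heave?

heave = dip-slip × cos(dip) = 116 m × cos(54°) = 68.2 m

68.2 m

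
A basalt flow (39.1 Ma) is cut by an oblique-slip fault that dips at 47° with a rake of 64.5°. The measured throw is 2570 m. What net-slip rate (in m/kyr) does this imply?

dip-slip = throw / sin(dip) = 2570 / sin(47°) = 3514 m
net slip = dip-slip / sin(rake) = 3514 / sin(64.5°) = 3893 m
rate = 3893 m / 39.1 Ma = 0.0000996 m/yr = 0.0996 m/kyr

0.0996 m/kyr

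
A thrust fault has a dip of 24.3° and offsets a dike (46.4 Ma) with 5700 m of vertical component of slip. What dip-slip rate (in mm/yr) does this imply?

dip-slip = throw / sin(dip) = 5700 m / sin(24.3°) = 13850 m
rate = 13850 m / 46.4 Ma = 0.000299 m/yr = 0.299 mm/yr

0.299 mm/yr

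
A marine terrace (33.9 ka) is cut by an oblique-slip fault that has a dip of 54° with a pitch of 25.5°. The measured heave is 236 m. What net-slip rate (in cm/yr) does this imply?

2.75 cm/yr

dip-slip = heave / cos(dip) = 236 / cos(54°) = 401.5 m
net slip = dip-slip / sin(rake) = 401.5 / sin(25.5°) = 932.6 m
rate = 932.6 m / 33.9 ka = 0.0275 m/yr = 2.75 cm/yr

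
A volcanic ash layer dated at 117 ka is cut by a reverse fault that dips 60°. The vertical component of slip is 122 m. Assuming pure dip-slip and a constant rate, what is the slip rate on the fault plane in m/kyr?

dip-slip = throw / sin(dip) = 122 m / sin(60°) = 140.9 m
rate = 140.9 m / 117 ka = 0.00120 m/yr = 1.20 m/kyr

1.20 m/kyr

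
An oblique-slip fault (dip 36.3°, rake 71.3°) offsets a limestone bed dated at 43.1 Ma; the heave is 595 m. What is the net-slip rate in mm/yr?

0.0181 mm/yr

dip-slip = heave / cos(dip) = 595 / cos(36.3°) = 738.3 m
net slip = dip-slip / sin(rake) = 738.3 / sin(71.3°) = 779.4 m
rate = 779.4 m / 43.1 Ma = 0.0000181 m/yr = 0.0181 mm/yr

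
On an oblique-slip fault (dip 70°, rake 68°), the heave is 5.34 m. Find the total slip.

16.8 m

dip-slip = heave / cos(dip) = 5.34 / cos(70°) = 15.61 m
net slip = dip-slip / sin(rake) = 15.61 / sin(68°) = 16.8 m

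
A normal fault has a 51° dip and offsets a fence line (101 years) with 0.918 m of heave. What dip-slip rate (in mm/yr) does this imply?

14.4 mm/yr

dip-slip = heave / cos(dip) = 0.918 m / cos(51°) = 1.459 m
rate = 1.459 m / 101 years = 0.0144 m/yr = 14.4 mm/yr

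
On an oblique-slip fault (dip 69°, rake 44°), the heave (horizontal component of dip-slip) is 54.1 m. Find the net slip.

dip-slip = heave / cos(dip) = 54.1 / cos(69°) = 151 m
net slip = dip-slip / sin(rake) = 151 / sin(44°) = 217 m

217 m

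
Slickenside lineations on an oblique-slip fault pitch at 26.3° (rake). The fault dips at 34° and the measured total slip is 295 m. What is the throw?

73.1 m

dip-slip = net slip × sin(rake) = 295 m × sin(26.3°) = 130.7 m
throw = dip-slip × sin(dip) = 130.7 × sin(34°) = 73.1 m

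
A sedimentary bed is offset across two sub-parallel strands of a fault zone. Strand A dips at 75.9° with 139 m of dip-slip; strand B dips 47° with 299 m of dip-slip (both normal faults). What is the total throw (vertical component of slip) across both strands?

throw_A = 139 × sin(75.9°) = 134.8 m
throw_B = 299 × sin(47°) = 218.7 m
total = 134.8 + 218.7 = 353 m

353 m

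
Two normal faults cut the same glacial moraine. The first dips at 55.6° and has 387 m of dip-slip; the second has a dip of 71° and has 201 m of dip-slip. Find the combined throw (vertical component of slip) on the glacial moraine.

509 m

throw_A = 387 × sin(55.6°) = 319.3 m
throw_B = 201 × sin(71°) = 190 m
total = 319.3 + 190 = 509 m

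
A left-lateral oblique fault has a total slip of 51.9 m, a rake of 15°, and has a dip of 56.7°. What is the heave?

7.37 m

dip-slip = net slip × sin(rake) = 51.9 m × sin(15°) = 13.43 m
heave = dip-slip × cos(dip) = 13.43 × cos(56.7°) = 7.37 m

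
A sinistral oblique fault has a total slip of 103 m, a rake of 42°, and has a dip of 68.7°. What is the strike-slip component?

strike-slip = net slip × cos(rake) = 103 m × cos(42°) = 76.5 m

76.5 m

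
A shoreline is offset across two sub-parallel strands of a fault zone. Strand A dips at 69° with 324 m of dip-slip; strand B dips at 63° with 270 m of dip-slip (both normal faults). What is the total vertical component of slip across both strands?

throw_A = 324 × sin(69°) = 302.5 m
throw_B = 270 × sin(63°) = 240.6 m
total = 302.5 + 240.6 = 543 m

543 m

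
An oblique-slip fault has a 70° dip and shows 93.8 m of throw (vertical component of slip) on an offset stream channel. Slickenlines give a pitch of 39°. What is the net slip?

159 m

dip-slip = throw / sin(dip) = 93.8 / sin(70°) = 99.82 m
net slip = dip-slip / sin(rake) = 99.82 / sin(39°) = 159 m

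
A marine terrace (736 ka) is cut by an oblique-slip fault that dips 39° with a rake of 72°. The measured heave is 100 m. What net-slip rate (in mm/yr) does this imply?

0.184 mm/yr

dip-slip = heave / cos(dip) = 100 / cos(39°) = 128.7 m
net slip = dip-slip / sin(rake) = 128.7 / sin(72°) = 135.3 m
rate = 135.3 m / 736 ka = 0.000184 m/yr = 0.184 mm/yr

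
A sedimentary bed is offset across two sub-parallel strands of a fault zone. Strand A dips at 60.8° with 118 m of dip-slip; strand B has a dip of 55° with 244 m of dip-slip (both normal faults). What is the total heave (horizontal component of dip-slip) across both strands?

198 m

heave_A = 118 × cos(60.8°) = 57.57 m
heave_B = 244 × cos(55°) = 140 m
total = 57.57 + 140 = 198 m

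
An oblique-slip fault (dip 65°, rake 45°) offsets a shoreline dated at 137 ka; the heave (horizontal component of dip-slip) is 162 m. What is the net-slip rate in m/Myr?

3960 m/Myr

dip-slip = heave / cos(dip) = 162 / cos(65°) = 383.3 m
net slip = dip-slip / sin(rake) = 383.3 / sin(45°) = 542.1 m
rate = 542.1 m / 137 ka = 0.00396 m/yr = 3960 m/Myr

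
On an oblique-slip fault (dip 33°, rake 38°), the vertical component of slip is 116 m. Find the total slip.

dip-slip = throw / sin(dip) = 116 / sin(33°) = 213 m
net slip = dip-slip / sin(rake) = 213 / sin(38°) = 346 m

346 m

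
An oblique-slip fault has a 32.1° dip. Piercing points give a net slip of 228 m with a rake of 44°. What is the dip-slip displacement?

158 m

dip-slip = net slip × sin(rake) = 228 m × sin(44°) = 158 m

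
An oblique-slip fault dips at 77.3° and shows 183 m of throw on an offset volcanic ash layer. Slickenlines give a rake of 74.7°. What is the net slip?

194 m

dip-slip = throw / sin(dip) = 183 / sin(77.3°) = 187.6 m
net slip = dip-slip / sin(rake) = 187.6 / sin(74.7°) = 194 m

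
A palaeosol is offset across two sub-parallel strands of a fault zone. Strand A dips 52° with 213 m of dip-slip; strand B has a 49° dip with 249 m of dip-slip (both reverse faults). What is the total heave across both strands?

294 m

heave_A = 213 × cos(52°) = 131.1 m
heave_B = 249 × cos(49°) = 163.4 m
total = 131.1 + 163.4 = 294 m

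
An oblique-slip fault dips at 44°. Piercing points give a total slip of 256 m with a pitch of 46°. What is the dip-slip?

dip-slip = net slip × sin(rake) = 256 m × sin(46°) = 184 m

184 m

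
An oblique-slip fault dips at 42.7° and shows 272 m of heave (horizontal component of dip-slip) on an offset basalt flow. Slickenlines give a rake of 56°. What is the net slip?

446 m

dip-slip = heave / cos(dip) = 272 / cos(42.7°) = 370.1 m
net slip = dip-slip / sin(rake) = 370.1 / sin(56°) = 446 m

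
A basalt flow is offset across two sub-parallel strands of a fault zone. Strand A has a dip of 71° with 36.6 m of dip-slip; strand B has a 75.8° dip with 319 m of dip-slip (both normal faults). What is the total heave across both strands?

90.2 m

heave_A = 36.6 × cos(71°) = 11.92 m
heave_B = 319 × cos(75.8°) = 78.25 m
total = 11.92 + 78.25 = 90.2 m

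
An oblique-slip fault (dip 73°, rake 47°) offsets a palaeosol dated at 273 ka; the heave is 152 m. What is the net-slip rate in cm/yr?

dip-slip = heave / cos(dip) = 152 / cos(73°) = 519.9 m
net slip = dip-slip / sin(rake) = 519.9 / sin(47°) = 710.9 m
rate = 710.9 m / 273 ka = 0.00260 m/yr = 0.260 cm/yr

0.260 cm/yr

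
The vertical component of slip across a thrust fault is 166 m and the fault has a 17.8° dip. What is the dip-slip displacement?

543 m

dip-slip = throw / sin(dip) = 166 / sin(17.8°) = 543 m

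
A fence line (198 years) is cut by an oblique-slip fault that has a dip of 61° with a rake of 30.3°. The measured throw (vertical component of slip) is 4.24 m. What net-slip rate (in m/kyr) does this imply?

dip-slip = throw / sin(dip) = 4.24 / sin(61°) = 4.848 m
net slip = dip-slip / sin(rake) = 4.848 / sin(30.3°) = 9.609 m
rate = 9.609 m / 198 years = 0.0485 m/yr = 48.5 m/kyr

48.5 m/kyr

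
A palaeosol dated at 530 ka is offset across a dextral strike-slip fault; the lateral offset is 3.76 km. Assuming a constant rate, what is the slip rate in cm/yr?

0.709 cm/yr

rate = 3.76 km / 530 ka = 0.00709 m/yr = 0.709 cm/yr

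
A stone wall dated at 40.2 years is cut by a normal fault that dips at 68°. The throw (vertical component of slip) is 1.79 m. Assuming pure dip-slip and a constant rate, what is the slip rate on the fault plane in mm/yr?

48 mm/yr

dip-slip = throw / sin(dip) = 1.79 m / sin(68°) = 1.931 m
rate = 1.931 m / 40.2 years = 0.0480 m/yr = 48 mm/yr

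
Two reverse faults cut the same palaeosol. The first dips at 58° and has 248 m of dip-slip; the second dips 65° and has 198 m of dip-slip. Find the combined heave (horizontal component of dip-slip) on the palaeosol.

215 m

heave_A = 248 × cos(58°) = 131.4 m
heave_B = 198 × cos(65°) = 83.68 m
total = 131.4 + 83.68 = 215 m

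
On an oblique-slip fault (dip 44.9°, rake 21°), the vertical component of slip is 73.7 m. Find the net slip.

291 m

dip-slip = throw / sin(dip) = 73.7 / sin(44.9°) = 104.4 m
net slip = dip-slip / sin(rake) = 104.4 / sin(21°) = 291 m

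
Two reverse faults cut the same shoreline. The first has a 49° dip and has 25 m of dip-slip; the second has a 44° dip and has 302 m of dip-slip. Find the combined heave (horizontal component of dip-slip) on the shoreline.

234 m

heave_A = 25 × cos(49°) = 16.40 m
heave_B = 302 × cos(44°) = 217.2 m
total = 16.40 + 217.2 = 234 m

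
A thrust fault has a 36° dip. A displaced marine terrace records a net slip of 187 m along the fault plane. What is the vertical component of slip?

throw = dip-slip × sin(dip) = 187 m × sin(36°) = 110 m

110 m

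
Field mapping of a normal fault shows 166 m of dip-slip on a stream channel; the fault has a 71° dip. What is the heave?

54 m

heave = dip-slip × cos(dip) = 166 m × cos(71°) = 54 m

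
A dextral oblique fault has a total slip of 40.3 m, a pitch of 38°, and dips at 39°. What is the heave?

dip-slip = net slip × sin(rake) = 40.3 m × sin(38°) = 24.81 m
heave = dip-slip × cos(dip) = 24.81 × cos(39°) = 19.3 m

19.3 m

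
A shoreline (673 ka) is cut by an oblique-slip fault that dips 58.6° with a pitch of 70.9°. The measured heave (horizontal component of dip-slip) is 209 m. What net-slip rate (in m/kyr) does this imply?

dip-slip = heave / cos(dip) = 209 / cos(58.6°) = 401.1 m
net slip = dip-slip / sin(rake) = 401.1 / sin(70.9°) = 424.5 m
rate = 424.5 m / 673 ka = 0.000631 m/yr = 0.631 m/kyr

0.631 m/kyr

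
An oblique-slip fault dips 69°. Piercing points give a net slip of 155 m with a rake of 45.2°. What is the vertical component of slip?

103 m

dip-slip = net slip × sin(rake) = 155 m × sin(45.2°) = 110 m
throw = dip-slip × sin(dip) = 110 × sin(69°) = 103 m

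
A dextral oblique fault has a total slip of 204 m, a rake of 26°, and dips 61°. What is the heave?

43.4 m

dip-slip = net slip × sin(rake) = 204 m × sin(26°) = 89.43 m
heave = dip-slip × cos(dip) = 89.43 × cos(61°) = 43.4 m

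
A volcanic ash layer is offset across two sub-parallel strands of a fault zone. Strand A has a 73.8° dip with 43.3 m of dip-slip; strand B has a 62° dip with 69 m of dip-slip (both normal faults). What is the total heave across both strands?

heave_A = 43.3 × cos(73.8°) = 12.08 m
heave_B = 69 × cos(62°) = 32.39 m
total = 12.08 + 32.39 = 44.5 m

44.5 m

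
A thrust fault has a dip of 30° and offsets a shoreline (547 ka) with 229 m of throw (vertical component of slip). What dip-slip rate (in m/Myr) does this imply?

837 m/Myr

dip-slip = throw / sin(dip) = 229 m / sin(30°) = 458 m
rate = 458 m / 547 ka = 0.000837 m/yr = 837 m/Myr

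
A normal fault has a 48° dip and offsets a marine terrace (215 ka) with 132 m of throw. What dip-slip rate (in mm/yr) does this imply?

dip-slip = throw / sin(dip) = 132 m / sin(48°) = 177.6 m
rate = 177.6 m / 215 ka = 0.000826 m/yr = 0.826 mm/yr

0.826 mm/yr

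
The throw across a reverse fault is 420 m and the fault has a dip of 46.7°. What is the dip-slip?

dip-slip = throw / sin(dip) = 420 / sin(46.7°) = 577 m

577 m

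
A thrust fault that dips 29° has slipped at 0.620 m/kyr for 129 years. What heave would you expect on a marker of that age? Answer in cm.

dip-slip = rate × time = 0.620 m/kyr × 129 years = 0.07998 m
heave = dip-slip × cos(dip) = 0.07998 × cos(29°) = 0.0700 m = 7 cm

7 cm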